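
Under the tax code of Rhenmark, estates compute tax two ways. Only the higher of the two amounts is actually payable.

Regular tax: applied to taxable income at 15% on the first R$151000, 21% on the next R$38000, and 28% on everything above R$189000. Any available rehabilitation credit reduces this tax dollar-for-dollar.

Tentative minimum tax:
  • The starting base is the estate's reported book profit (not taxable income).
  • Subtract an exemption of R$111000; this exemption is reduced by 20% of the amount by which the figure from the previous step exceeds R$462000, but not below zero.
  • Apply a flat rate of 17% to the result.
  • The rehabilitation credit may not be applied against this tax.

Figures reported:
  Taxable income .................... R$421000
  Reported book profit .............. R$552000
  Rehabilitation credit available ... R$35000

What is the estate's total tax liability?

Tentative minimum tax:
  Base (reported book profit): R$552000
  Exemption: R$111000 − 20% × (R$552000 − R$462000) = R$111000 − R$18000 = R$93000
  Base: R$552000 − R$93000 = R$459000
  R$459000 × 17% = R$78030

Regular tax:
  R$151000 × 15% = R$22650
  R$38000 × 21% = R$7980
  R$232000 × 28% = R$64960
  → R$95590
  Less rehabilitation credit R$35000 → R$60590

R$78030 > R$60590, so the tentative minimum tax is the binding amount.

R$78030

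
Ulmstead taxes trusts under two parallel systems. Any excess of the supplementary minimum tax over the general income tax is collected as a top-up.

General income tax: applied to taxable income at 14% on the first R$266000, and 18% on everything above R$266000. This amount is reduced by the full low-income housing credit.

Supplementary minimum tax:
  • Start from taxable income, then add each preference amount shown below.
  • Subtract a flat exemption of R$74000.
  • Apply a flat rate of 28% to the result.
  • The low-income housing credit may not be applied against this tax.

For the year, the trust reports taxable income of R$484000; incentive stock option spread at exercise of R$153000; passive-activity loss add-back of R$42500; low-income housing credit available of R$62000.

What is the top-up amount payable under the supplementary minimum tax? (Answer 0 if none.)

Supplementary minimum tax:
  Adjusted income: R$484000 + R$153000 + R$42500 = R$679500
  Less exemption R$74000 → base R$605500
  R$605500 × 28% = R$169540

General income tax:
  R$266000 × 14% = R$37240
  R$218000 × 18% = R$39240
  → R$76480
  Less low-income housing credit R$62000 → R$14480

Excess of supplementary minimum tax over general income tax: R$169540 − R$14480 = R$155060.

R$155060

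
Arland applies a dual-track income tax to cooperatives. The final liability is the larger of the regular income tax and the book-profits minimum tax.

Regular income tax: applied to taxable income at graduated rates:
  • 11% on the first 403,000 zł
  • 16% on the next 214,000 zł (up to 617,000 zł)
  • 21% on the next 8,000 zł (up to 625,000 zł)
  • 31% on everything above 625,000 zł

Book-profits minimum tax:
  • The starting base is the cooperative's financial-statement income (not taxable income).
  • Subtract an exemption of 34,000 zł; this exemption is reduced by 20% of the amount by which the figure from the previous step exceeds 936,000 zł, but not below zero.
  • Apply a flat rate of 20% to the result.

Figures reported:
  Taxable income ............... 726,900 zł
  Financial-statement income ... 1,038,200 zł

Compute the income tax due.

204,928 zł

Regular income tax:
  403,000 zł × 11% = 44,330 zł
  214,000 zł × 16% = 34,240 zł
  8,000 zł × 21% = 1,680 zł
  101,900 zł × 31% = 31,589 zł
  → 111,839 zł

Book-profits minimum tax:
  Base (financial-statement income): 1,038,200 zł
  Exemption: 34,000 zł − 20% × (1,038,200 zł − 936,000 zł) = 34,000 zł − 20,440 zł = 13,560 zł
  Base: 1,038,200 zł − 13,560 zł = 1,024,640 zł
  1,024,640 zł × 20% = 204,928 zł

204,928 zł > 111,839 zł, so the book-profits minimum tax is the binding amount.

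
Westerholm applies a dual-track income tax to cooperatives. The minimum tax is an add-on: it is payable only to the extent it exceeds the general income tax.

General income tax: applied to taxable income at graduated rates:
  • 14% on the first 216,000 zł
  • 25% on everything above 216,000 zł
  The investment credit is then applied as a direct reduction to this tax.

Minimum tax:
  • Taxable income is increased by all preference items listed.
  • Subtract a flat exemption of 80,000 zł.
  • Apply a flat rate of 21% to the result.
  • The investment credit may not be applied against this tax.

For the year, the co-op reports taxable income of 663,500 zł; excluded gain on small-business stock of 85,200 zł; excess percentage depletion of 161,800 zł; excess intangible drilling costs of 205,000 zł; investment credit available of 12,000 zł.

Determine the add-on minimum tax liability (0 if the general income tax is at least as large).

General income tax:
  216,000 zł × 14% = 30,240 zł
  447,500 zł × 25% = 111,875 zł
  → 142,115 zł
  Less investment credit 12,000 zł → 130,115 zł

Minimum tax:
  Adjusted income: 663,500 zł + 85,200 zł + 161,800 zł + 205,000 zł = 1,115,500 zł
  Less exemption 80,000 zł → base 1,035,500 zł
  1,035,500 zł × 21% = 217,455 zł

Excess of minimum tax over general income tax: 217,455 zł − 130,115 zł = 87,340 zł.

87,340 zł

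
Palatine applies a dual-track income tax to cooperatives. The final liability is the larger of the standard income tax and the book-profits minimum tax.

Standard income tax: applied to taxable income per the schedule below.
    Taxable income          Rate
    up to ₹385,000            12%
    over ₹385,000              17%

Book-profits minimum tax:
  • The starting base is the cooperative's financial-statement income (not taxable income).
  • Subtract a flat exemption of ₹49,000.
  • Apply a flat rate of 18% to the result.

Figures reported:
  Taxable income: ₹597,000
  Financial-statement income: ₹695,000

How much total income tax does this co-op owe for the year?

₹116,280

Book-profits minimum tax:
  Base (financial-statement income): ₹695,000
  Less exemption ₹49,000 → base ₹646,000
  ₹646,000 × 18% = ₹116,280

Standard income tax:
  ₹385,000 × 12% = ₹46,200
  ₹212,000 × 17% = ₹36,040
  → ₹82,240

₹116,280 > ₹82,240, so the book-profits minimum tax is the binding amount.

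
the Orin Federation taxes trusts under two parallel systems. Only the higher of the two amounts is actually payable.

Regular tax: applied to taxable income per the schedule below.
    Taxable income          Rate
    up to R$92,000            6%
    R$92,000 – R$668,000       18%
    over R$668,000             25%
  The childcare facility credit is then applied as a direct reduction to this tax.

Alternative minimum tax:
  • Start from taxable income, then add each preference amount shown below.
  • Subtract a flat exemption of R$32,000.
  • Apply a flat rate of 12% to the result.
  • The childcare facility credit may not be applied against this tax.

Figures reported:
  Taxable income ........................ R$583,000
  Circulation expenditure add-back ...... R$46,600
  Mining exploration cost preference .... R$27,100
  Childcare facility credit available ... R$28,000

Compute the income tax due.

R$74,964

Regular tax:
  R$92,000 × 6% = R$5,520
  R$491,000 × 18% = R$88,380
  → R$93,900
  Less childcare facility credit R$28,000 → R$65,900

Alternative minimum tax:
  Adjusted income: R$583,000 + R$46,600 + R$27,100 = R$656,700
  Less exemption R$32,000 → base R$624,700
  R$624,700 × 12% = R$74,964

R$74,964 > R$65,900, so the alternative minimum tax is the binding amount.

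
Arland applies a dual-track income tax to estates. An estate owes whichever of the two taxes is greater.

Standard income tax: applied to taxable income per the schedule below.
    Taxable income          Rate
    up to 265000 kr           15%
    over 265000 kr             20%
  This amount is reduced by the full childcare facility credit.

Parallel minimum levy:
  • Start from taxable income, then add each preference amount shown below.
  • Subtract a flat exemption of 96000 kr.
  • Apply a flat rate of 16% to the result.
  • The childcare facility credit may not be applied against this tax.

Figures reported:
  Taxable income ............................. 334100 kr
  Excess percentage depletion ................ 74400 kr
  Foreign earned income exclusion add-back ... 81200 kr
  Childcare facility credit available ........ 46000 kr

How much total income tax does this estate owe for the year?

62992 kr

Standard income tax:
  265000 kr × 15% = 39750 kr
  69100 kr × 20% = 13820 kr
  → 53570 kr
  Less childcare facility credit 46000 kr → 7570 kr

Parallel minimum levy:
  Adjusted income: 334100 kr + 74400 kr + 81200 kr = 489700 kr
  Less exemption 96000 kr → base 393700 kr
  393700 kr × 16% = 62992 kr

62992 kr > 7570 kr, so the parallel minimum levy is the binding amount.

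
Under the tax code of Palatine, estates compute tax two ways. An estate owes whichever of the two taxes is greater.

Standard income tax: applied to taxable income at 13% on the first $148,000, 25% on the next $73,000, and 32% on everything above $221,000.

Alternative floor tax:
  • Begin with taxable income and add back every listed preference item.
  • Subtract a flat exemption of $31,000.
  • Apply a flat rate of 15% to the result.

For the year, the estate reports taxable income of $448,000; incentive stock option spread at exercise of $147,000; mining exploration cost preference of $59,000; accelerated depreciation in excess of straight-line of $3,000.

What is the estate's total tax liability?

$110,130

Alternative floor tax:
  Adjusted income: $448,000 + $147,000 + $59,000 + $3,000 = $657,000
  Less exemption $31,000 → base $626,000
  $626,000 × 15% = $93,900

Standard income tax:
  $148,000 × 13% = $19,240
  $73,000 × 25% = $18,250
  $227,000 × 32% = $72,640
  → $110,130

$110,130 > $93,900, so the standard income tax governs.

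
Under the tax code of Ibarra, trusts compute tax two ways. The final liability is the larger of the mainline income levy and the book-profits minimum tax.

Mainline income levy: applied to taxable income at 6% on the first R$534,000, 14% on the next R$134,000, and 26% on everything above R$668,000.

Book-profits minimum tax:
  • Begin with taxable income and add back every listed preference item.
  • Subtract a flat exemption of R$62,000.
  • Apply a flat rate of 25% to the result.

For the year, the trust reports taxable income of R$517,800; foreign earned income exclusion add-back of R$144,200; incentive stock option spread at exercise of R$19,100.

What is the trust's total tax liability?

R$154,775

Book-profits minimum tax:
  Adjusted income: R$517,800 + R$144,200 + R$19,100 = R$681,100
  Less exemption R$62,000 → base R$619,100
  R$619,100 × 25% = R$154,775

Mainline income levy:
  R$517,800 × 6% = R$31,068

R$154,775 > R$31,068, so the book-profits minimum tax is the binding amount.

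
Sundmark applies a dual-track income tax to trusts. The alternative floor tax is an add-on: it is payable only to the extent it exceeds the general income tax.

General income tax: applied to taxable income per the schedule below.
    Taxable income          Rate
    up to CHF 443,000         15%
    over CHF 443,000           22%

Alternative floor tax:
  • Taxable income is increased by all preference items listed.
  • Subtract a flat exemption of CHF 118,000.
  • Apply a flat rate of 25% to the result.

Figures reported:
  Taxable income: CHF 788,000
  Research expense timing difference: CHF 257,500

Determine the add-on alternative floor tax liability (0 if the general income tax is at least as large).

Alternative floor tax:
  Adjusted income: CHF 788,000 + CHF 257,500 = CHF 1,045,500
  Less exemption CHF 118,000 → base CHF 927,500
  CHF 927,500 × 25% = CHF 231,875

General income tax:
  CHF 443,000 × 15% = CHF 66,450
  CHF 345,000 × 22% = CHF 75,900
  → CHF 142,350

Excess of alternative floor tax over general income tax: CHF 231,875 − CHF 142,350 = CHF 89,525.

CHF 89,525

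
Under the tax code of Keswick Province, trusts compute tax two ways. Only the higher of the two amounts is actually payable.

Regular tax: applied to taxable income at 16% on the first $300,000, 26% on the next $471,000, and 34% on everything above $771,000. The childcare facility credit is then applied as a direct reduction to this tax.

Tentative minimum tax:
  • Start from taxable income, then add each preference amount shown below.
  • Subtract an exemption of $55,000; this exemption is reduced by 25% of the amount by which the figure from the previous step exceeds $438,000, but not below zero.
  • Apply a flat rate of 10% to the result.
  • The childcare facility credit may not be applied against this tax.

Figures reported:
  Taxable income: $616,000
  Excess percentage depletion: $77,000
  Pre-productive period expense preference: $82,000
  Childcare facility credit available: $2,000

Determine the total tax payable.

$128,160

Regular tax:
  $300,000 × 16% = $48,000
  $316,000 × 26% = $82,160
  → $130,160
  Less childcare facility credit $2,000 → $128,160

Tentative minimum tax:
  Adjusted income: $616,000 + $77,000 + $82,000 = $775,000
  Exemption: 25% × ($775,000 − $438,000) = $84,250 ≥ $55,000, so the exemption is fully phased out
  Base: $775,000 − $0 = $775,000
  $775,000 × 10% = $77,500

$128,160 > $77,500, so the regular tax governs.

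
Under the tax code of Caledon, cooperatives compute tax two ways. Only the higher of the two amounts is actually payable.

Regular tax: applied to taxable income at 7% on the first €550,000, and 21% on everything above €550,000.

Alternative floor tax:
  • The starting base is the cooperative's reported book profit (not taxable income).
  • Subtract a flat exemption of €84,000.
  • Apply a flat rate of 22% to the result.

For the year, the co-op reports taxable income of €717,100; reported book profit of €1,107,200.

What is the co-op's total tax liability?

Regular tax:
  €550,000 × 7% = €38,500
  €167,100 × 21% = €35,091
  → €73,591

Alternative floor tax:
  Base (reported book profit): €1,107,200
  Less exemption €84,000 → base €1,023,200
  €1,023,200 × 22% = €225,104

€225,104 > €73,591, so the alternative floor tax is the binding amount.

€225,104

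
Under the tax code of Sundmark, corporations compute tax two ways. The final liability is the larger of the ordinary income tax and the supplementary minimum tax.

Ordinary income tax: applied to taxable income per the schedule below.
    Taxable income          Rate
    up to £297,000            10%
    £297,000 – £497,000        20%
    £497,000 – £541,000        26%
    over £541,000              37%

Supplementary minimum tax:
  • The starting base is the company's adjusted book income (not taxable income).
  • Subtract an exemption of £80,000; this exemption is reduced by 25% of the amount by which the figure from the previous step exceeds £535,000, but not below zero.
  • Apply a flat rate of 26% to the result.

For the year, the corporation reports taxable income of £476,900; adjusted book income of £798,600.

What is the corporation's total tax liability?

£203,970

Supplementary minimum tax:
  Base (adjusted book income): £798,600
  Exemption: £80,000 − 25% × (£798,600 − £535,000) = £80,000 − £65,900 = £14,100
  Base: £798,600 − £14,100 = £784,500
  £784,500 × 26% = £203,970

Ordinary income tax:
  £297,000 × 10% = £29,700
  £179,900 × 20% = £35,980
  → £65,680

£203,970 > £65,680, so the supplementary minimum tax is the binding amount.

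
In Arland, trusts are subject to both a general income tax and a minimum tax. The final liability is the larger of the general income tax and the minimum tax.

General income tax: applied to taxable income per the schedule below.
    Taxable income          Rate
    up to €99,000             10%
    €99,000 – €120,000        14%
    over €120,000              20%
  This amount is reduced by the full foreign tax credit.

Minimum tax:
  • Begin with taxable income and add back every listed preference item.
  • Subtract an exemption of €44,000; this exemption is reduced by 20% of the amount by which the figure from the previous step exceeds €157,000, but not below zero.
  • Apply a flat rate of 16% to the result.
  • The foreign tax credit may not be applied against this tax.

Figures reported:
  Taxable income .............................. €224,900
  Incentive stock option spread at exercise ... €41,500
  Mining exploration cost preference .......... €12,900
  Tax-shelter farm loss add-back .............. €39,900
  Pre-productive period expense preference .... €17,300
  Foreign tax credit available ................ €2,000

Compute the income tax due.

€52,544

General income tax:
  €99,000 × 10% = €9,900
  €21,000 × 14% = €2,940
  €104,900 × 20% = €20,980
  → €33,820
  Less foreign tax credit €2,000 → €31,820

Minimum tax:
  Adjusted income: €224,900 + €41,500 + €12,900 + €39,900 + €17,300 = €336,500
  Exemption: €44,000 − 20% × (€336,500 − €157,000) = €44,000 − €35,900 = €8,100
  Base: €336,500 − €8,100 = €328,400
  €328,400 × 16% = €52,544

€52,544 > €31,820, so the minimum tax is the binding amount.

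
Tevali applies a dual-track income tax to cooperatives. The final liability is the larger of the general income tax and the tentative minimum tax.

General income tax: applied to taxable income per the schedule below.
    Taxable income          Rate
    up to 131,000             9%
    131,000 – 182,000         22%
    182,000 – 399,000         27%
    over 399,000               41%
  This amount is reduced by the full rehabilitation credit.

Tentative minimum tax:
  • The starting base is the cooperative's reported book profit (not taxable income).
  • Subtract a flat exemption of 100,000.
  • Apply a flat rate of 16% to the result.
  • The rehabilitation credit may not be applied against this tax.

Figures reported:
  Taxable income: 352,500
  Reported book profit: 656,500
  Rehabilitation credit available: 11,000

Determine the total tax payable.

General income tax:
  131,000 × 9% = 11,790
  51,000 × 22% = 11,220
  170,500 × 27% = 46,035
  → 69,045
  Less rehabilitation credit 11,000 → 58,045

Tentative minimum tax:
  Base (reported book profit): 656,500
  Less exemption 100,000 → base 556,500
  556,500 × 16% = 89,040

89,040 > 58,045, so the tentative minimum tax is the binding amount.

89,040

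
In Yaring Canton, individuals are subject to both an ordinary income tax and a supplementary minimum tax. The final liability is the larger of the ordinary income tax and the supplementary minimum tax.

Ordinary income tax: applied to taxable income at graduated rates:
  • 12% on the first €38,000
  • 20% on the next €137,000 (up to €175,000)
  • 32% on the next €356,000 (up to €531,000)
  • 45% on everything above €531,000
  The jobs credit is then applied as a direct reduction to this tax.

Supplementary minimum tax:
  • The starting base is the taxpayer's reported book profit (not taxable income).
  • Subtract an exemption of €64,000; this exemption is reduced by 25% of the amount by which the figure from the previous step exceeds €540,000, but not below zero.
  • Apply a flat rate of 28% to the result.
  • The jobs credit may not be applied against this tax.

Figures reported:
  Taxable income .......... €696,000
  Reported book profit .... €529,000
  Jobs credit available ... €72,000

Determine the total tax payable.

€148,130

Supplementary minimum tax:
  Base (reported book profit): €529,000
  Exemption: €529,000 ≤ €540,000, so full €64,000 applies
  Base: €529,000 − €64,000 = €465,000
  €465,000 × 28% = €130,200

Ordinary income tax:
  €38,000 × 12% = €4,560
  €137,000 × 20% = €27,400
  €356,000 × 32% = €113,920
  €165,000 × 45% = €74,250
  → €220,130
  Less jobs credit €72,000 → €148,130

€148,130 > €130,200, so the ordinary income tax governs.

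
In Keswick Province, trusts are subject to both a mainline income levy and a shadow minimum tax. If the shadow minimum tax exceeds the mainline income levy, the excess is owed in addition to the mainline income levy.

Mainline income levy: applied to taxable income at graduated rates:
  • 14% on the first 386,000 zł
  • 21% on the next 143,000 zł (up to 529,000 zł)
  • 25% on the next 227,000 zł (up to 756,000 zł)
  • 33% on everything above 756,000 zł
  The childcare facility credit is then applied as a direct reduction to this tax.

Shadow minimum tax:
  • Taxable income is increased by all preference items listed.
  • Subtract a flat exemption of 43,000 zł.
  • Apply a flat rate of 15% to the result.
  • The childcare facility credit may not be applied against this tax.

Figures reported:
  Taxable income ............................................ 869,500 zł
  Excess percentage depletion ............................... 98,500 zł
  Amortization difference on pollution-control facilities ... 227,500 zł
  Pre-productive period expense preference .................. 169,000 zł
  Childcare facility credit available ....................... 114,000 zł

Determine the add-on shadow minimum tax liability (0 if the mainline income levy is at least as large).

133,950 zł

Shadow minimum tax:
  Adjusted income: 869,500 zł + 98,500 zł + 227,500 zł + 169,000 zł = 1,364,500 zł
  Less exemption 43,000 zł → base 1,321,500 zł
  1,321,500 zł × 15% = 198,225 zł

Mainline income levy:
  386,000 zł × 14% = 54,040 zł
  143,000 zł × 21% = 30,030 zł
  227,000 zł × 25% = 56,750 zł
  113,500 zł × 33% = 37,455 zł
  → 178,275 zł
  Less childcare facility credit 114,000 zł → 64,275 zł

Excess of shadow minimum tax over mainline income levy: 198,225 zł − 64,275 zł = 133,950 zł.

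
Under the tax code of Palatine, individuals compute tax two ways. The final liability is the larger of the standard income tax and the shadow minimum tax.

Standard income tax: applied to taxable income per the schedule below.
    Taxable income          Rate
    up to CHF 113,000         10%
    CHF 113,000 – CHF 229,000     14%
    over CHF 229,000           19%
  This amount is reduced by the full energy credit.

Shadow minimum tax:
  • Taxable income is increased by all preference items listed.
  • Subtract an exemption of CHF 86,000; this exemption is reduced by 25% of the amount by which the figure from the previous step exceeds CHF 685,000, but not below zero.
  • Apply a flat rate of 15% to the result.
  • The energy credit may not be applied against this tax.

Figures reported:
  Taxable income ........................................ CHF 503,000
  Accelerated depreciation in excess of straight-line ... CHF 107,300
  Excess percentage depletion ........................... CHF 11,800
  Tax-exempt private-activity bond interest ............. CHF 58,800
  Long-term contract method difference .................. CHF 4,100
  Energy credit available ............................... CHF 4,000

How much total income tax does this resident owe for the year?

Shadow minimum tax:
  Adjusted income: CHF 503,000 + CHF 107,300 + CHF 11,800 + CHF 58,800 + CHF 4,100 = CHF 685,000
  Exemption: CHF 685,000 ≤ CHF 685,000, so full CHF 86,000 applies
  Base: CHF 685,000 − CHF 86,000 = CHF 599,000
  CHF 599,000 × 15% = CHF 89,850

Standard income tax:
  CHF 113,000 × 10% = CHF 11,300
  CHF 116,000 × 14% = CHF 16,240
  CHF 274,000 × 19% = CHF 52,060
  → CHF 79,600
  Less energy credit CHF 4,000 → CHF 75,600

CHF 89,850 > CHF 75,600, so the shadow minimum tax is the binding amount.

CHF 89,850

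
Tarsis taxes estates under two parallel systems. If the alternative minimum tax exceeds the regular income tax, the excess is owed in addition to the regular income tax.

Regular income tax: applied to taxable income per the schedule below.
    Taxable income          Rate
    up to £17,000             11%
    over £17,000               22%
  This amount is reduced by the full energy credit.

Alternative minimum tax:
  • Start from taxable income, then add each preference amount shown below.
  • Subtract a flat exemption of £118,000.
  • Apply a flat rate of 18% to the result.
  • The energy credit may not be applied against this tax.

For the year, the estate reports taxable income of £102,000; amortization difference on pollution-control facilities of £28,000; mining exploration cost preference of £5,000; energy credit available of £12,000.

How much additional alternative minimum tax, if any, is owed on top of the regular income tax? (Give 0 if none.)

£0

Alternative minimum tax:
  Adjusted income: £102,000 + £28,000 + £5,000 = £135,000
  Less exemption £118,000 → base £17,000
  £17,000 × 18% = £3,060

Regular income tax:
  £17,000 × 11% = £1,870
  £85,000 × 22% = £18,700
  → £20,570
  Less energy credit £12,000 → £8,570

£3,060 ≤ £8,570, so no add-on is due.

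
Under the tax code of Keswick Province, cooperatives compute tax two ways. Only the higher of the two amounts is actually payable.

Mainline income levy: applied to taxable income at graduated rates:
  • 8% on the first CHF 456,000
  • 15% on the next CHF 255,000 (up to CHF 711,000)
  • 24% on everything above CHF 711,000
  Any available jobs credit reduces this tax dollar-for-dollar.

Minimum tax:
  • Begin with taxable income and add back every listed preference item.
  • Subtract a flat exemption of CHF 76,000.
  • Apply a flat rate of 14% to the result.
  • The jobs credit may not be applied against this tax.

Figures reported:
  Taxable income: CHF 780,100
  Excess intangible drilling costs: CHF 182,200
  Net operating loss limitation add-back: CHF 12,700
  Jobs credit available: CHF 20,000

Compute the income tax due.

Mainline income levy:
  CHF 456,000 × 8% = CHF 36,480
  CHF 255,000 × 15% = CHF 38,250
  CHF 69,100 × 24% = CHF 16,584
  → CHF 91,314
  Less jobs credit CHF 20,000 → CHF 71,314

Minimum tax:
  Adjusted income: CHF 780,100 + CHF 182,200 + CHF 12,700 = CHF 975,000
  Less exemption CHF 76,000 → base CHF 899,000
  CHF 899,000 × 14% = CHF 125,860

CHF 125,860 > CHF 71,314, so the minimum tax is the binding amount.

CHF 125,860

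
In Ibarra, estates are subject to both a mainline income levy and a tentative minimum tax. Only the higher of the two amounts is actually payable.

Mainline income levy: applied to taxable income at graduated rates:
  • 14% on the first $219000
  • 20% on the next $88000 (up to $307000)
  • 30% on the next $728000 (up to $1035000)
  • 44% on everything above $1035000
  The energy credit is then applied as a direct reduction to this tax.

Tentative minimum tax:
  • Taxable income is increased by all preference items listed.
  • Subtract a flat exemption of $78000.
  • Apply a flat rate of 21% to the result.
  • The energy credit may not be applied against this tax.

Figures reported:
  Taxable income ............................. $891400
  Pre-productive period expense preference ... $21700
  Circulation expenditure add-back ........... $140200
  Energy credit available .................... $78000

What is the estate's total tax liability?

$204813

Mainline income levy:
  $219000 × 14% = $30660
  $88000 × 20% = $17600
  $584400 × 30% = $175320
  → $223580
  Less energy credit $78000 → $145580

Tentative minimum tax:
  Adjusted income: $891400 + $21700 + $140200 = $1053300
  Less exemption $78000 → base $975300
  $975300 × 21% = $204813

$204813 > $145580, so the tentative minimum tax is the binding amount.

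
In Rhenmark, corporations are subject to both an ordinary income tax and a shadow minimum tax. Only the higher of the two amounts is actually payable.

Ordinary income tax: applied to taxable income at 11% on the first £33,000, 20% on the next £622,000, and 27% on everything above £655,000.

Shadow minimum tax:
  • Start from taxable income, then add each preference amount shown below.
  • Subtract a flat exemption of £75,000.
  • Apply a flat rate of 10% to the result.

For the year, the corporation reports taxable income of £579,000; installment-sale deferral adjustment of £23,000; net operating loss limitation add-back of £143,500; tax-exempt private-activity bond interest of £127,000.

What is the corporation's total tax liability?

£112,830

Ordinary income tax:
  £33,000 × 11% = £3,630
  £546,000 × 20% = £109,200
  → £112,830

Shadow minimum tax:
  Adjusted income: £579,000 + £23,000 + £143,500 + £127,000 = £872,500
  Less exemption £75,000 → base £797,500
  £797,500 × 10% = £79,750

£112,830 > £79,750, so the ordinary income tax governs.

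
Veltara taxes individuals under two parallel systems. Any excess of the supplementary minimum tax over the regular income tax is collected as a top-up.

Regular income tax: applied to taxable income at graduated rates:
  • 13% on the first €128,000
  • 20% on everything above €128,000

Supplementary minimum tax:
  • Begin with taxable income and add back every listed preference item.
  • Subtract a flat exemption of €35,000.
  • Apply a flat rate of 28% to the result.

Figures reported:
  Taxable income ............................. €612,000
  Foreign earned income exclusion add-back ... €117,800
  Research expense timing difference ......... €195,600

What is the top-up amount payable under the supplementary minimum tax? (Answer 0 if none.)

Regular income tax:
  €128,000 × 13% = €16,640
  €484,000 × 20% = €96,800
  → €113,440

Supplementary minimum tax:
  Adjusted income: €612,000 + €117,800 + €195,600 = €925,400
  Less exemption €35,000 → base €890,400
  €890,400 × 28% = €249,312

Excess of supplementary minimum tax over regular income tax: €249,312 − €113,440 = €135,872.

€135,872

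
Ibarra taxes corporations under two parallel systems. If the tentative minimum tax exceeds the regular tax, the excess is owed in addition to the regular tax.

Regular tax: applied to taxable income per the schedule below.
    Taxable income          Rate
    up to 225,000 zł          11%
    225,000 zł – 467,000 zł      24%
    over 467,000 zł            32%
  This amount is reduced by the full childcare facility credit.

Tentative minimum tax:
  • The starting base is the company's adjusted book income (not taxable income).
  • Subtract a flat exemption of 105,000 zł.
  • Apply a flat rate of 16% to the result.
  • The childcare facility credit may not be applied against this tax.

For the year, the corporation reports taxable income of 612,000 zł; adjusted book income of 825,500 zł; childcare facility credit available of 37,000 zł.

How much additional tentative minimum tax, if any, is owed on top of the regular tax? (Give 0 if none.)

Tentative minimum tax:
  Base (adjusted book income): 825,500 zł
  Less exemption 105,000 zł → base 720,500 zł
  720,500 zł × 16% = 115,280 zł

Regular tax:
  225,000 zł × 11% = 24,750 zł
  242,000 zł × 24% = 58,080 zł
  145,000 zł × 32% = 46,400 zł
  → 129,230 zł
  Less childcare facility credit 37,000 zł → 92,230 zł

Excess of tentative minimum tax over regular tax: 115,280 zł − 92,230 zł = 23,050 zł.

23,050 zł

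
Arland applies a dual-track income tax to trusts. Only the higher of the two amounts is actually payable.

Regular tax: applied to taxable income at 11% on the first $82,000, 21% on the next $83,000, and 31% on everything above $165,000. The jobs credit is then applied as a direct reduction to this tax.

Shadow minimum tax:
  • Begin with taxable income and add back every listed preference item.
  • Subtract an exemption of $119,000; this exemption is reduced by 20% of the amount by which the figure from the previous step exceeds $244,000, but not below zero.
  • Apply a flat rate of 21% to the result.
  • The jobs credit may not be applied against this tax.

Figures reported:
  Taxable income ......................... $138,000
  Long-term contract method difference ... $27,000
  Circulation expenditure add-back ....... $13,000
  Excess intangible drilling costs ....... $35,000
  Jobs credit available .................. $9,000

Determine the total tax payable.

$19,740

Shadow minimum tax:
  Adjusted income: $138,000 + $27,000 + $13,000 + $35,000 = $213,000
  Exemption: $213,000 ≤ $244,000, so full $119,000 applies
  Base: $213,000 − $119,000 = $94,000
  $94,000 × 21% = $19,740

Regular tax:
  $82,000 × 11% = $9,020
  $56,000 × 21% = $11,760
  → $20,780
  Less jobs credit $9,000 → $11,780

$19,740 > $11,780, so the shadow minimum tax is the binding amount.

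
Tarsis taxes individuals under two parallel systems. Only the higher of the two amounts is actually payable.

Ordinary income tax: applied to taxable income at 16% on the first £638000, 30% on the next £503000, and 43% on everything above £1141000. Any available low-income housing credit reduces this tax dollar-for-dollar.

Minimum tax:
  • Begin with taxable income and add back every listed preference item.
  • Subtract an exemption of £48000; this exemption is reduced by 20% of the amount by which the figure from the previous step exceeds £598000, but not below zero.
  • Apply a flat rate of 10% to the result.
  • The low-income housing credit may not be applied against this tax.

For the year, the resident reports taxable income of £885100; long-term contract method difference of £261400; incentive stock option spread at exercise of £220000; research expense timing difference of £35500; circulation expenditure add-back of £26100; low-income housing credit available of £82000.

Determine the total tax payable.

Minimum tax:
  Adjusted income: £885100 + £261400 + £220000 + £35500 + £26100 = £1428100
  Exemption: 20% × (£1428100 − £598000) = £166020 ≥ £48000, so the exemption is fully phased out
  Base: £1428100 − £0 = £1428100
  £1428100 × 10% = £142810

Ordinary income tax:
  £638000 × 16% = £102080
  £247100 × 30% = £74130
  → £176210
  Less low-income housing credit £82000 → £94210

£142810 > £94210, so the minimum tax is the binding amount.

£142810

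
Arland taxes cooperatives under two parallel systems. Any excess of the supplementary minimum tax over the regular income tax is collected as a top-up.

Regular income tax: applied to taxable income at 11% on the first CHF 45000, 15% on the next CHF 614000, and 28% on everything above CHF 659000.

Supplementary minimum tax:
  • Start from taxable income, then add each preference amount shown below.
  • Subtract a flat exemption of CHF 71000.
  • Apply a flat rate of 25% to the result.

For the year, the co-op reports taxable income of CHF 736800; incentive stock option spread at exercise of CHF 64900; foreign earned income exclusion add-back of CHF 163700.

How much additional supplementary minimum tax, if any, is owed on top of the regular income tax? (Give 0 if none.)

CHF 104766

Supplementary minimum tax:
  Adjusted income: CHF 736800 + CHF 64900 + CHF 163700 = CHF 965400
  Less exemption CHF 71000 → base CHF 894400
  CHF 894400 × 25% = CHF 223600

Regular income tax:
  CHF 45000 × 11% = CHF 4950
  CHF 614000 × 15% = CHF 92100
  CHF 77800 × 28% = CHF 21784
  → CHF 118834

Excess of supplementary minimum tax over regular income tax: CHF 223600 − CHF 118834 = CHF 104766.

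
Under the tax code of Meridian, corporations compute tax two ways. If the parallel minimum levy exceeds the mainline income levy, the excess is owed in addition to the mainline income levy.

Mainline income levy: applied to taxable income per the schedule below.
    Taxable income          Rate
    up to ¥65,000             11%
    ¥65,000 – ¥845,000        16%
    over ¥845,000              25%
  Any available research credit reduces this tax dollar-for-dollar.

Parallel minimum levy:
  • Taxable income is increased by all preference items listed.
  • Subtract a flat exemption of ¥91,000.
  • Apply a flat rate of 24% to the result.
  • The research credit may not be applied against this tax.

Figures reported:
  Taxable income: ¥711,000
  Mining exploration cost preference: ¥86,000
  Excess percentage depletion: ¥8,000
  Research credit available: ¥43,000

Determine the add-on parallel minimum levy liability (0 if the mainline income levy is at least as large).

Mainline income levy:
  ¥65,000 × 11% = ¥7,150
  ¥646,000 × 16% = ¥103,360
  → ¥110,510
  Less research credit ¥43,000 → ¥67,510

Parallel minimum levy:
  Adjusted income: ¥711,000 + ¥86,000 + ¥8,000 = ¥805,000
  Less exemption ¥91,000 → base ¥714,000
  ¥714,000 × 24% = ¥171,360

Excess of parallel minimum levy over mainline income levy: ¥171,360 − ¥67,510 = ¥103,850.

¥103,850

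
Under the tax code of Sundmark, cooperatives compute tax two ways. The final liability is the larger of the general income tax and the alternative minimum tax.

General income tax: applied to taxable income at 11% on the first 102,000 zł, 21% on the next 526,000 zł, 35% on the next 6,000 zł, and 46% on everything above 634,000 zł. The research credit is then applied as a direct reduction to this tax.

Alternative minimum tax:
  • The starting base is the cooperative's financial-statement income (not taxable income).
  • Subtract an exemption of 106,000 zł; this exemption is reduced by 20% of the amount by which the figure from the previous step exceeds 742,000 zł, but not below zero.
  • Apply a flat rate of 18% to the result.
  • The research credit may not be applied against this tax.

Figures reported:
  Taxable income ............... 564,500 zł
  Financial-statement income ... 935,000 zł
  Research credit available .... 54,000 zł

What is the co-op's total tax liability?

Alternative minimum tax:
  Base (financial-statement income): 935,000 zł
  Exemption: 106,000 zł − 20% × (935,000 zł − 742,000 zł) = 106,000 zł − 38,600 zł = 67,400 zł
  Base: 935,000 zł − 67,400 zł = 867,600 zł
  867,600 zł × 18% = 156,168 zł

General income tax:
  102,000 zł × 11% = 11,220 zł
  462,500 zł × 21% = 97,125 zł
  → 108,345 zł
  Less research credit 54,000 zł → 54,345 zł

156,168 zł > 54,345 zł, so the alternative minimum tax is the binding amount.

156,168 zł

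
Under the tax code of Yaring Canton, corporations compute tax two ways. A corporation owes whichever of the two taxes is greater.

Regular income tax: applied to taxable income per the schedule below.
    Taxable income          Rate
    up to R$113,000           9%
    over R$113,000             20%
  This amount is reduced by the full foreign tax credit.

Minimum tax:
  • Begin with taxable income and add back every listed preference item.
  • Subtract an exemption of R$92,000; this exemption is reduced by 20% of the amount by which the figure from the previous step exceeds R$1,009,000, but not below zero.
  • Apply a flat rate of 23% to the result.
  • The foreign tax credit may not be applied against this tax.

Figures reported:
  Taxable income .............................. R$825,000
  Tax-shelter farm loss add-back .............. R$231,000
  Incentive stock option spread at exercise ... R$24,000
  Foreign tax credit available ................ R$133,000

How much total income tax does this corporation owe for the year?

Minimum tax:
  Adjusted income: R$825,000 + R$231,000 + R$24,000 = R$1,080,000
  Exemption: R$92,000 − 20% × (R$1,080,000 − R$1,009,000) = R$92,000 − R$14,200 = R$77,800
  Base: R$1,080,000 − R$77,800 = R$1,002,200
  R$1,002,200 × 23% = R$230,506

Regular income tax:
  R$113,000 × 9% = R$10,170
  R$712,000 × 20% = R$142,400
  → R$152,570
  Less foreign tax credit R$133,000 → R$19,570

R$230,506 > R$19,570, so the minimum tax is the binding amount.

R$230,506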